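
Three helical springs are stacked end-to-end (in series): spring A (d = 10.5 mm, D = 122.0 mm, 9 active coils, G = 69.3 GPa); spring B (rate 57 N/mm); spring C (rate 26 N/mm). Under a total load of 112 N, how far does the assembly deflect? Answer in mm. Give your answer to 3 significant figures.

23.7 mm

k_A = Gd⁴/(8D³N_a) = (69.3×10³)(10.5⁴)/(8·122.0³·9) = 6.4429 N/mm
Series: 1/k_eq = 1/6.4429 + 1/57 + 1/26 = 0.21122; k_eq = 4.7345 N/mm
δ = F/k_eq = 112/4.7345 = 23.656 mm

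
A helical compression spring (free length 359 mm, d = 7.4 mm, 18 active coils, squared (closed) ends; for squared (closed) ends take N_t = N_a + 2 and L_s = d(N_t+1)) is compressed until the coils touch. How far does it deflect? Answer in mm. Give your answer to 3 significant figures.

N_t = 20; L_s = 7.4·21 = 155.4 mm
δ_solid = L₀ − L_s = 359 − 155.4 = 203.6 mm

204 mm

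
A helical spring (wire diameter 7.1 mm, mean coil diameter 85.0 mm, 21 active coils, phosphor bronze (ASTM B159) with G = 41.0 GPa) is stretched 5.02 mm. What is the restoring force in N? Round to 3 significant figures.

5.07 N

k = Gd⁴/(8D³N_a) = (41.0×10³)(7.1⁴)/(8·85.0³·21) = 1.0098 N/mm
F = k·δ = 1.0098 × 5.02 = 5.0694 N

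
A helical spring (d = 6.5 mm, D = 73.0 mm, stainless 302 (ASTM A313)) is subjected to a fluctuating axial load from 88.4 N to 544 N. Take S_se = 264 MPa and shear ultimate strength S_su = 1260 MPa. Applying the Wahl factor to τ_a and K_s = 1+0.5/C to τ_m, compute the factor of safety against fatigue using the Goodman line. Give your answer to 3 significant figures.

C = D/d = 73.0/6.5 = 11.2308; K_W = (4C−1)/(4C−4)+0.615/C = 1.1281; K_s = 1+0.5/C = 1.0445
F_a = (F_max−F_min)/2 = 227.8 N; F_m = (F_max+F_min)/2 = 316.2 N
τ_a = K_W·8F_aD/(πd³) = 1.1281 × 154.2 = 173.95 MPa
τ_m = K_s·8F_mD/(πd³) = 1.0445 × 214.03 = 223.56 MPa
Goodman: 1/n_f = τ_a/S_se + τ_m/S_su = 173.95/264 + 223.56/1260 = 0.65888 + 0.17743 = 0.83631
n_f = 1/0.83631 = 1.196

1.20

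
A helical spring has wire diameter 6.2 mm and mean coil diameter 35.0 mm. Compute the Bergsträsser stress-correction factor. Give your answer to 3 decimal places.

1.255

C = D/d = 35.0/6.2 = 5.6452
K_B = (4C+2)/(4C−3) = 24.581/19.581 = 1.2554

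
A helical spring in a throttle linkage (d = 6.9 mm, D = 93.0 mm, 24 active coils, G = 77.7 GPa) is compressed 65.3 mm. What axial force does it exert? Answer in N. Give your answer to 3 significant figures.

74.5 N

k = Gd⁴/(8D³N_a) = (77.7×10³)(6.9⁴)/(8·93.0³·24) = 1.1404 N/mm
F = k·δ = 1.1404 × 65.3 = 74.47 N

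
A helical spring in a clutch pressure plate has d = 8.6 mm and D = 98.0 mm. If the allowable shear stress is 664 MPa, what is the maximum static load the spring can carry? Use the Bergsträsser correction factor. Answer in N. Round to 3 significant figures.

1510 N

C = D/d = 98.0/8.6 = 11.3953
K_B = (4C+2)/(4C−3) = 47.581/42.581 = 1.1174
τ_max = K·8FD/(πd³) → F_max = τ_allow·πd³/(8DK)
F_max = 664·π·8.6³/(8·98.0·1.1174) = 1.3268e+06/876.06 = 1514.5 N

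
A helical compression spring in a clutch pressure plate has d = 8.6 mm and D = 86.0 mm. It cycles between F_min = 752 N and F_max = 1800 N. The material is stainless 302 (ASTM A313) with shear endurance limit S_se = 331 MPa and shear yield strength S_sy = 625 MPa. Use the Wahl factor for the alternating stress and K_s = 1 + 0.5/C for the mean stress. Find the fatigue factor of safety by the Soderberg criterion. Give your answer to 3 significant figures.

0.734

C = D/d = 86.0/8.6 = 10.0000; K_W = (4C−1)/(4C−4)+0.615/C = 1.1448; K_s = 1+0.5/C = 1.0500
F_a = (F_max−F_min)/2 = 524 N; F_m = (F_max+F_min)/2 = 1276 N
τ_a = K_W·8F_aD/(πd³) = 1.1448 × 180.42 = 206.55 MPa
τ_m = K_s·8F_mD/(πd³) = 1.0500 × 439.33 = 461.3 MPa
Soderberg: 1/n_f = τ_a/S_se + τ_m/S_sy = 206.55/331 + 461.3/625 = 0.62401 + 0.73808 = 1.3621
n_f = 1/1.3621 = 0.7342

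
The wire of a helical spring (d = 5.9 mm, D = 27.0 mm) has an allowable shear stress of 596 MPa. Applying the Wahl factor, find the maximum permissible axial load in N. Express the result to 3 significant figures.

C = D/d = 27.0/5.9 = 4.5763
K_W = (4C−1)/(4C−4) + 0.615/C = 17.305/14.305 + 0.1344 = 1.3441
τ_max = K·8FD/(πd³) → F_max = τ_allow·πd³/(8DK)
F_max = 596·π·5.9³/(8·27.0·1.3441) = 3.8455e+05/290.33 = 1324.5 N

1320 N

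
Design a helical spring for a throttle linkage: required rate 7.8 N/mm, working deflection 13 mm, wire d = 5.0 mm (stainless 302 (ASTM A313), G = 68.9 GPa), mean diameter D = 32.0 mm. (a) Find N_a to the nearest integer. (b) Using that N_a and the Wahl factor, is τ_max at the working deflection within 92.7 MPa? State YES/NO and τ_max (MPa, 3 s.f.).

(a) 21 coils; (b) YES, τ_max = 81.9 MPa

N_a = Gd⁴/(8D³k) = (68.9×10³)(5.0⁴)/(8·32.0³·7.8) = 21.06 → N_a = 21
Actual rate k = Gd⁴/(8D³·21) = 7.8224 N/mm
Working load F = kδ = 7.8224·13 = 101.69 N
C = 32.0/5.0 = 6.4000; K_W = (4C−1)/(4C−4)+0.615/C = 1.2350
τ_max = K_W·8FD/(πd³) = 1.2350·66.292 = 81.87 MPa
τ_max ≤ 92.7 MPa → acceptable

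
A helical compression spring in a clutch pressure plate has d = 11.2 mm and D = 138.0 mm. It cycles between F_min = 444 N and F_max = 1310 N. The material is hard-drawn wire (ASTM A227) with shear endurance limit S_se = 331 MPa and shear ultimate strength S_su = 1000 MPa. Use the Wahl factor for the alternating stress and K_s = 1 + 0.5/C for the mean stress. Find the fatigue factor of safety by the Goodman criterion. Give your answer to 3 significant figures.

1.68

C = D/d = 138.0/11.2 = 12.3214; K_W = (4C−1)/(4C−4)+0.615/C = 1.1162; K_s = 1+0.5/C = 1.0406
F_a = (F_max−F_min)/2 = 433 N; F_m = (F_max+F_min)/2 = 877 N
τ_a = K_W·8F_aD/(πd³) = 1.1162 × 108.31 = 120.89 MPa
τ_m = K_s·8F_mD/(πd³) = 1.0406 × 219.36 = 228.27 MPa
Goodman: 1/n_f = τ_a/S_se + τ_m/S_su = 120.89/331 + 228.27/1000 = 0.36522 + 0.22827 = 0.59348
n_f = 1/0.59348 = 1.685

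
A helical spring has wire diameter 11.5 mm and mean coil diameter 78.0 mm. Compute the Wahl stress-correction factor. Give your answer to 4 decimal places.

1.2204

C = D/d = 78.0/11.5 = 6.7826
K_W = (4C−1)/(4C−4) + 0.615/C = 26.130/23.130 + 0.0907 = 1.2204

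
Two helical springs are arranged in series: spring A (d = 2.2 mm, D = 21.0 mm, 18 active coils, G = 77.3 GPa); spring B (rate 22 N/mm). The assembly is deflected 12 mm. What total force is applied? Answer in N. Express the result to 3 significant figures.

15.3 N

k_A = Gd⁴/(8D³N_a) = (77.3×10³)(2.2⁴)/(8·21.0³·18) = 1.3578 N/mm
Series: 1/k_eq = 1/1.3578 + 1/22 = 0.78192; k_eq = 1.2789 N/mm
F = k_eq·δ = 1.2789·12 = 15.347 N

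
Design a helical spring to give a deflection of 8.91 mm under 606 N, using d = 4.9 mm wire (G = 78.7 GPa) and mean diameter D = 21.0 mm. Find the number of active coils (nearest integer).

9

Required rate k = F/δ = 606/8.91 = 68.013 N/mm
N_a = Gd⁴/(8D³k) = (78.7×10³ × 4.9⁴)/(8 × 21.0³ × 68.013)
    = 4.5369e+07 / 5.03898e+06 = 9.004 → 9 coils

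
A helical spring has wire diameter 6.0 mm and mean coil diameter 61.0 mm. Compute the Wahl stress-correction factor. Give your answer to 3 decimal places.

C = D/d = 61.0/6.0 = 10.1667
K_W = (4C−1)/(4C−4) + 0.615/C = 39.667/36.667 + 0.0605 = 1.1423

1.142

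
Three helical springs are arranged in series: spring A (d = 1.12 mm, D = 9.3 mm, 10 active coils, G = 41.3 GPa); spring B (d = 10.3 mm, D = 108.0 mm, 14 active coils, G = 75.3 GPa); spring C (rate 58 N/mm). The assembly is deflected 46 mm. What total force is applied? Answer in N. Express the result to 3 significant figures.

k_A = Gd⁴/(8D³N_a) = (41.3×10³)(1.12⁴)/(8·9.3³·10) = 1.0099 N/mm
k_B = Gd⁴/(8D³N_a) = (75.3×10³)(10.3⁴)/(8·108.0³·14) = 6.007 N/mm
Series: 1/k_eq = 1/1.0099 + 1/6.007 + 1/58 = 1.1739; k_eq = 0.85186 N/mm
F = k_eq·δ = 0.85186·46 = 39.186 N

39.2 N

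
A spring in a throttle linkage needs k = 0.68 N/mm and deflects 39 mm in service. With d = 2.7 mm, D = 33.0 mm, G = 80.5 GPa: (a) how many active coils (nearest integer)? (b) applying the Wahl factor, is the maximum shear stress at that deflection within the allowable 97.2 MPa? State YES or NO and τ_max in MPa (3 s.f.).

(a) 22 coils; (b) NO, τ_max = 126 MPa

N_a = Gd⁴/(8D³k) = (80.5×10³)(2.7⁴)/(8·33.0³·0.68) = 21.88 → N_a = 22
Actual rate k = Gd⁴/(8D³·22) = 0.67639 N/mm
Working load F = kδ = 0.67639·39 = 26.379 N
C = 33.0/2.7 = 12.2222; K_W = (4C−1)/(4C−4)+0.615/C = 1.1171
τ_max = K_W·8FD/(πd³) = 1.1171·112.62 = 125.82 MPa
τ_max > 97.2 MPa → exceeds allowable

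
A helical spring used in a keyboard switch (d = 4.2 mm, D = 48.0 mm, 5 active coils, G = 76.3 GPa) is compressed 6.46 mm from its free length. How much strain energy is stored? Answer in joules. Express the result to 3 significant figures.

k = Gd⁴/(8D³N_a) = (76.3×10³)(4.2⁴)/(8·48.0³·5) = 5.3671 N/mm
U = ½kδ² = 0.5 × 5.3671 × 6.46² = 111.99 N·mm = 0.11199 J

0.112 J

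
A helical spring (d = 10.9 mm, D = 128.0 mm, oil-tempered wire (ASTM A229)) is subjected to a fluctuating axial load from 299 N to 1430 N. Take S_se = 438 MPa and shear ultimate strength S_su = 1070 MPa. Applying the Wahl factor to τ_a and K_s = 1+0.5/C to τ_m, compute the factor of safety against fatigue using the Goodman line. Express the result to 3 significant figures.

1.73

C = D/d = 128.0/10.9 = 11.7431; K_W = (4C−1)/(4C−4)+0.615/C = 1.1222; K_s = 1+0.5/C = 1.0426
F_a = (F_max−F_min)/2 = 565.5 N; F_m = (F_max+F_min)/2 = 864.5 N
τ_a = K_W·8F_aD/(πd³) = 1.1222 × 142.33 = 159.72 MPa
τ_m = K_s·8F_mD/(πd³) = 1.0426 × 217.59 = 226.85 MPa
Goodman: 1/n_f = τ_a/S_se + τ_m/S_su = 159.72/438 + 226.85/1070 = 0.36466 + 0.21201 = 0.57668
n_f = 1/0.57668 = 1.734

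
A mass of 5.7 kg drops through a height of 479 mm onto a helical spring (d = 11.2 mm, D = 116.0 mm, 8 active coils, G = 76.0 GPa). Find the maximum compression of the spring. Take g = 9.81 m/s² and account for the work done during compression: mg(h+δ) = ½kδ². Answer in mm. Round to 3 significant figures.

k = Gd⁴/(8D³N_a) = (76.0×10³)(11.2⁴)/(8·116.0³·8) = 11.971 N/mm
W = mg = 5.7 × 9.81 = 55.917 N
½kδ² − Wδ − Wh = 0 → δ = (W + √(W² + 2kWh))/k
δ = (55.917 + √(3126.7 + 641270))/11.971 = (55.917 + 802.74)/11.971 = 71.728 mm

71.7 mm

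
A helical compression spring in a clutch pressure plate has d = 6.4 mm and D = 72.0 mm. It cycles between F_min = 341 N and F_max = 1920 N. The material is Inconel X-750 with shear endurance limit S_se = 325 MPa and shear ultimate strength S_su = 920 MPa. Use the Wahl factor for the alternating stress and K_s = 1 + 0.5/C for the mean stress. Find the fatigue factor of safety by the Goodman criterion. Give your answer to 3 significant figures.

0.355

C = D/d = 72.0/6.4 = 11.2500; K_W = (4C−1)/(4C−4)+0.615/C = 1.1278; K_s = 1+0.5/C = 1.0444
F_a = (F_max−F_min)/2 = 789.5 N; F_m = (F_max+F_min)/2 = 1130.5 N
τ_a = K_W·8F_aD/(πd³) = 1.1278 × 552.19 = 622.78 MPa
τ_m = K_s·8F_mD/(πd³) = 1.0444 × 790.68 = 825.83 MPa
Goodman: 1/n_f = τ_a/S_se + τ_m/S_su = 622.78/325 + 825.83/920 = 1.91623 + 0.89764 = 2.8139
n_f = 1/2.8139 = 0.3554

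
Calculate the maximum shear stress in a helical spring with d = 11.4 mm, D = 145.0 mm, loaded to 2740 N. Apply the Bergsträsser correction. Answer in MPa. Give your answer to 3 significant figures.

Spring index C = D/d = 145.0/11.4 = 12.7193
K_B = (4C+2)/(4C−3) = 52.877/47.877 = 1.1044
τ₀ = 8FD/(πd³) = 8·2740·145.0/(π·11.4³) = 3.1784e+06/4654.4 = 682.88 MPa
τ_max = K·τ₀ = 1.1044 × 682.88 = 754.2 MPa

754 MPa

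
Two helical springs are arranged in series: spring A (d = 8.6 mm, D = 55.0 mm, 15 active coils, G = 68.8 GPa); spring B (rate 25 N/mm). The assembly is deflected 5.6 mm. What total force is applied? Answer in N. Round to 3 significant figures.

60.2 N

k_A = Gd⁴/(8D³N_a) = (68.8×10³)(8.6⁴)/(8·55.0³·15) = 18.85 N/mm
Series: 1/k_eq = 1/18.85 + 1/25 = 0.09305; k_eq = 10.747 N/mm
F = k_eq·δ = 10.747·5.6 = 60.183 N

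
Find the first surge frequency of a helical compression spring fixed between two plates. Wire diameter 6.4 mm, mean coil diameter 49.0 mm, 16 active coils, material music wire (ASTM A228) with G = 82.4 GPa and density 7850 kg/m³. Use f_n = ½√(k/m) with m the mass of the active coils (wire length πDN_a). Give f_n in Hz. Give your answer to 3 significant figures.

60.7 Hz

k = Gd⁴/(8D³N_a) = (82.4×10³)(6.4⁴)/(8·49.0³·16) = 9.1801 N/mm = 9180.1 N/m
Wire length L = πDN_a = π·49.0·16 = 2463 mm
m = ρ·(πd²/4)·L = 7850 × 32.17×10⁻⁶ m² × 2.463 m = 0.62199 kg
f_n = ½√(k/m) = 0.5·√(9180.1/0.62199) = 0.5·√(14759) = 60.744 Hz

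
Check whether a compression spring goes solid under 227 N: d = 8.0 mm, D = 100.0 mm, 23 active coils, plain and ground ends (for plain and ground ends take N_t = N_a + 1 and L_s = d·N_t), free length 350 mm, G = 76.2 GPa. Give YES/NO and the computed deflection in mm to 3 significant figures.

NO, δ = 134 mm

k = Gd⁴/(8D³N_a) = (76.2×10³)(8.0⁴)/(8·100.0³·23) = 1.6963 N/mm
N_t = 24; L_s = 8.0·24 = 192 mm; δ_solid = L₀ − L_s = 350 − 192 = 158 mm
δ = F/k = 227/1.6963 = 133.82 mm
δ < δ_solid → spring does not go solid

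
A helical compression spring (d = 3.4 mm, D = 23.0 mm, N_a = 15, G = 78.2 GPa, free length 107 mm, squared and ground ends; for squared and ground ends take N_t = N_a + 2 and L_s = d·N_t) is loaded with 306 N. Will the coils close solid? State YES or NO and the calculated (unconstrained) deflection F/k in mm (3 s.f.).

NO, δ = 42.8 mm

k = Gd⁴/(8D³N_a) = (78.2×10³)(3.4⁴)/(8·23.0³·15) = 7.1574 N/mm
N_t = 17; L_s = 3.4·17 = 57.8 mm; δ_solid = L₀ − L_s = 107 − 57.8 = 49.2 mm
δ = F/k = 306/7.1574 = 42.753 mm
δ < δ_solid → spring does not go solid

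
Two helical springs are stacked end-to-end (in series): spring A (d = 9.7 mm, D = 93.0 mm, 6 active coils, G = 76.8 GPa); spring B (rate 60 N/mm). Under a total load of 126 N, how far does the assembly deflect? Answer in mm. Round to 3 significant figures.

k_A = Gd⁴/(8D³N_a) = (76.8×10³)(9.7⁴)/(8·93.0³·6) = 17.61 N/mm
Series: 1/k_eq = 1/17.61 + 1/60 = 0.073453; k_eq = 13.614 N/mm
δ = F/k_eq = 126/13.614 = 9.255 mm

9.26 mm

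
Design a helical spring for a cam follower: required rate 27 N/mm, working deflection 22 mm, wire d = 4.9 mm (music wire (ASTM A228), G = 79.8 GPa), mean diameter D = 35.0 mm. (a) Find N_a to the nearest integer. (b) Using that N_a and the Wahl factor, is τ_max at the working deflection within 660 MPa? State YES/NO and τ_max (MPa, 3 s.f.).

(a) 5 coils; (b) YES, τ_max = 540 MPa

N_a = Gd⁴/(8D³k) = (79.8×10³)(4.9⁴)/(8·35.0³·27) = 4.967 → N_a = 5
Actual rate k = Gd⁴/(8D³·5) = 26.824 N/mm
Working load F = kδ = 26.824·22 = 590.13 N
C = 35.0/4.9 = 7.1429; K_W = (4C−1)/(4C−4)+0.615/C = 1.2082
τ_max = K_W·8FD/(πd³) = 1.2082·447.06 = 540.13 MPa
τ_max ≤ 660 MPa → acceptable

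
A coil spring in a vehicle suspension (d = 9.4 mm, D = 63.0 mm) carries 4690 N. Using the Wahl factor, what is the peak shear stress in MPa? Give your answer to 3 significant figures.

Spring index C = D/d = 63.0/9.4 = 6.7021
K_W = (4C−1)/(4C−4) + 0.615/C = 25.809/22.809 + 0.0918 = 1.2233
τ₀ = 8FD/(πd³) = 8·4690·63.0/(π·9.4³) = 2.36376e+06/2609.4 = 905.88 MPa
τ_max = K·τ₀ = 1.2233 × 905.88 = 1108.2 MPa

1110 MPa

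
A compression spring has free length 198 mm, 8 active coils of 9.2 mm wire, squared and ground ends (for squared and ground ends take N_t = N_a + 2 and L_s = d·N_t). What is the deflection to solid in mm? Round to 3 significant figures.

N_t = 10; L_s = 9.2·10 = 92 mm
δ_solid = L₀ − L_s = 198 − 92 = 106 mm

106 mm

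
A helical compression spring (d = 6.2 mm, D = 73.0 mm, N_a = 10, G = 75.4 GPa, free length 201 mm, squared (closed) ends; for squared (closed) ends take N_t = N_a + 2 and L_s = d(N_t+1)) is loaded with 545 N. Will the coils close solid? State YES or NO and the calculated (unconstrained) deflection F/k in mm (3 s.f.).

YES, δ = 152 mm

k = Gd⁴/(8D³N_a) = (75.4×10³)(6.2⁴)/(8·73.0³·10) = 3.58 N/mm
N_t = 12; L_s = 6.2·13 = 80.6 mm; δ_solid = L₀ − L_s = 201 − 80.6 = 120.4 mm
δ = F/k = 545/3.58 = 152.24 mm
δ ≥ δ_solid → spring goes solid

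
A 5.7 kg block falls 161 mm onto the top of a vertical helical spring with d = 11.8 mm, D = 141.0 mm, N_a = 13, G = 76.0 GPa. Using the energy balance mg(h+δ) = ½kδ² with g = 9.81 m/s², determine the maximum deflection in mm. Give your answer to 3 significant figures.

k = Gd⁴/(8D³N_a) = (76.0×10³)(11.8⁴)/(8·141.0³·13) = 5.0542 N/mm
W = mg = 5.7 × 9.81 = 55.917 N
½kδ² − Wδ − Wh = 0 → δ = (W + √(W² + 2kWh))/k
δ = (55.917 + √(3126.7 + 91001.9))/5.0542 = (55.917 + 306.8)/5.0542 = 71.766 mm

71.8 mm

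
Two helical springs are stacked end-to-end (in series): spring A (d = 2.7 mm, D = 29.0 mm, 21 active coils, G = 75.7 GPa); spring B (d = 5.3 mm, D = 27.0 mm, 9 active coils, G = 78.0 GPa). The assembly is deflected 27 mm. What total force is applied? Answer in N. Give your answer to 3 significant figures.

25.9 N

k_A = Gd⁴/(8D³N_a) = (75.7×10³)(2.7⁴)/(8·29.0³·21) = 0.98186 N/mm
k_B = Gd⁴/(8D³N_a) = (78.0×10³)(5.3⁴)/(8·27.0³·9) = 43.428 N/mm
Series: 1/k_eq = 1/0.98186 + 1/43.428 = 1.0415; k_eq = 0.96015 N/mm
F = k_eq·δ = 0.96015·27 = 25.924 N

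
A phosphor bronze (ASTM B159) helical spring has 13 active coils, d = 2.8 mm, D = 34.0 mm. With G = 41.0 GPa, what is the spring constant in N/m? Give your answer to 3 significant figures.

617 N/m

k = Gd⁴/(8D³N_a) = (41.0×10³ × 2.8⁴) / (8 × 34.0³ × 13)
  = 2.52009e+06 / 4.08762e+06 = 0.61652 N/mm = 616.52 N/m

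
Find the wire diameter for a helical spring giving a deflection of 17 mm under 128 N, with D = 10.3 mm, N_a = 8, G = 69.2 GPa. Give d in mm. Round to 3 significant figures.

Required rate k = F/δ = 128/17 = 7.5294 N/mm
d = (8D³N_a·k / G)^(1/4) = (8·10.3³·8·7.5294 / (69.2×10³))^0.25
  = (7.6093)^0.25 = 1.6609 mm

1.66 mm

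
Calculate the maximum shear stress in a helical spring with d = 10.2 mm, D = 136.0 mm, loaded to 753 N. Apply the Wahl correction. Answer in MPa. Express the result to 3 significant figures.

272 MPa

Spring index C = D/d = 136.0/10.2 = 13.3333
K_W = (4C−1)/(4C−4) + 0.615/C = 52.333/49.333 + 0.0461 = 1.1069
τ₀ = 8FD/(πd³) = 8·753·136.0/(π·10.2³) = 819264/3333.9 = 245.74 MPa
τ_max = K·τ₀ = 1.1069 × 245.74 = 272.02 MPa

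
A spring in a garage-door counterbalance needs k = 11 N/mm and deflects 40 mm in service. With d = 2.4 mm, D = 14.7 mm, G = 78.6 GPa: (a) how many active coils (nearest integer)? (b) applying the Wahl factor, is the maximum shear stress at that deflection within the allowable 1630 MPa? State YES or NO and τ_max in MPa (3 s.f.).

N_a = Gd⁴/(8D³k) = (78.6×10³)(2.4⁴)/(8·14.7³·11) = 9.329 → N_a = 9
Actual rate k = Gd⁴/(8D³·9) = 11.402 N/mm
Working load F = kδ = 11.402·40 = 456.08 N
C = 14.7/2.4 = 6.1250; K_W = (4C−1)/(4C−4)+0.615/C = 1.2467
τ_max = K_W·8FD/(πd³) = 1.2467·1235 = 1539.7 MPa
τ_max ≤ 1630 MPa → acceptable

(a) 9 coils; (b) YES, τ_max = 1540 MPa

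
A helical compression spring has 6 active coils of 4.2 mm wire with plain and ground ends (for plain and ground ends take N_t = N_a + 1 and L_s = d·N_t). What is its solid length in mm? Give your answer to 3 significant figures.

plain and ground ends: N_t = N_a + 1 = 6 + 1 = 7
L_s = d·N_t = 4.2 × 7 = 29.4 mm

29.4 mm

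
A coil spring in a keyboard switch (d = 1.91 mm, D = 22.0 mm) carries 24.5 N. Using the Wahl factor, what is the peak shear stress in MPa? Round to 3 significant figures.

222 MPa

Spring index C = D/d = 22.0/1.91 = 11.5183
K_W = (4C−1)/(4C−4) + 0.615/C = 45.073/42.073 + 0.0534 = 1.1247
τ₀ = 8FD/(πd³) = 8·24.5·22.0/(π·1.91³) = 4312/21.89 = 196.98 MPa
τ_max = K·τ₀ = 1.1247 × 196.98 = 221.55 MPa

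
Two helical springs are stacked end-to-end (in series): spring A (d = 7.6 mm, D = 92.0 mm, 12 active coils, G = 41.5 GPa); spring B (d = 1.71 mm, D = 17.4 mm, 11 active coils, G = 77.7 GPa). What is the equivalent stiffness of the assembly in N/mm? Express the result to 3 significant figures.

k_A = Gd⁴/(8D³N_a) = (41.5×10³)(7.6⁴)/(8·92.0³·12) = 1.8521 N/mm
k_B = Gd⁴/(8D³N_a) = (77.7×10³)(1.71⁴)/(8·17.4³·11) = 1.4331 N/mm
Series: 1/k_eq = 1/1.8521 + 1/1.4331 = 1.2377; k_eq = 0.80794 N/mm

0.808 N/mm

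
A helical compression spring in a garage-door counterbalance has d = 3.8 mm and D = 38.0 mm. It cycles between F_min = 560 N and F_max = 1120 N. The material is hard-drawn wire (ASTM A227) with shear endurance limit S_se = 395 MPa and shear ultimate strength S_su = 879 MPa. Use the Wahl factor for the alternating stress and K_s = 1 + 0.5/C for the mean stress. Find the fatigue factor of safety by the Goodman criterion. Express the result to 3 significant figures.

0.312

C = D/d = 38.0/3.8 = 10.0000; K_W = (4C−1)/(4C−4)+0.615/C = 1.1448; K_s = 1+0.5/C = 1.0500
F_a = (F_max−F_min)/2 = 280 N; F_m = (F_max+F_min)/2 = 840 N
τ_a = K_W·8F_aD/(πd³) = 1.1448 × 493.78 = 565.29 MPa
τ_m = K_s·8F_mD/(πd³) = 1.0500 × 1481.3 = 1555.4 MPa
Goodman: 1/n_f = τ_a/S_se + τ_m/S_su = 565.29/395 + 1555.4/879 = 1.43112 + 1.76951 = 3.2006
n_f = 1/3.2006 = 0.3124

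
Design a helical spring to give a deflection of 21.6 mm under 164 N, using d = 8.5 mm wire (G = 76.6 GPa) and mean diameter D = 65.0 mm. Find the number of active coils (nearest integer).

Required rate k = F/δ = 164/21.6 = 7.5926 N/mm
N_a = Gd⁴/(8D³k) = (76.6×10³ × 8.5⁴)/(8 × 65.0³ × 7.5926)
    = 3.99857e+08 / 1.66809e+07 = 23.97 → 24 coils

24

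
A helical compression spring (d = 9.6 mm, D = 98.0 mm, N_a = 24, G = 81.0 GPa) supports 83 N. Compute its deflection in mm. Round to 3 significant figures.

21.8 mm

k = Gd⁴/(8D³N_a) = (81.0×10³)(9.6⁴)/(8·98.0³·24) = 3.8071 N/mm
δ = F/k = 83 / 3.8071 = 21.802 mm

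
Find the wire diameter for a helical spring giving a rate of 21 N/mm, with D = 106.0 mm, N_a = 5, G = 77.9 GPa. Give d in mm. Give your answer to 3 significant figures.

d = (8D³N_a·k / G)^(1/4) = (8·106.0³·5·21 / (77.9×10³))^0.25
  = (12843)^0.25 = 10.6455 mm

10.6 mm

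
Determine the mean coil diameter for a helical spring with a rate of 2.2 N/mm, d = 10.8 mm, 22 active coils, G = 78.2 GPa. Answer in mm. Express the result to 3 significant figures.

D = (Gd⁴/(8N_a·k))^(1/3) = (78.2×10³·10.8⁴/(8·22·2.2))^(1/3)
  = (2.74768e+06)^(1/3) = 140.0626 mm

140 mm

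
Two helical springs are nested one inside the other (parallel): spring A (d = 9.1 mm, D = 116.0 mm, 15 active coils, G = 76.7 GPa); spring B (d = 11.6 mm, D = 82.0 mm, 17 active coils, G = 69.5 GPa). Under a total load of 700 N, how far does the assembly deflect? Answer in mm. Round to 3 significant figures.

35.7 mm

k_A = Gd⁴/(8D³N_a) = (76.7×10³)(9.1⁴)/(8·116.0³·15) = 2.8081 N/mm
k_B = Gd⁴/(8D³N_a) = (69.5×10³)(11.6⁴)/(8·82.0³·17) = 16.782 N/mm
Parallel: k_eq = 2.8081 + 16.782 = 19.59 N/mm
δ = F/k_eq = 700/19.59 = 35.733 mm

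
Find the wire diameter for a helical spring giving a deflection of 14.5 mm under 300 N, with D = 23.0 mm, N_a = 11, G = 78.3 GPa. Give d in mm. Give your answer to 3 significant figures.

Required rate k = F/δ = 300/14.5 = 20.69 N/mm
d = (8D³N_a·k / G)^(1/4) = (8·23.0³·11·20.69 / (78.3×10³))^0.25
  = (282.92)^0.25 = 4.1012 mm

4.10 mm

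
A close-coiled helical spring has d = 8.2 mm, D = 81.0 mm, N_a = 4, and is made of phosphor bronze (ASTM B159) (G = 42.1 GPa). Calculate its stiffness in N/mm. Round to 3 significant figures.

k = Gd⁴/(8D³N_a) = (42.1×10³ × 8.2⁴) / (8 × 81.0³ × 4)
  = 1.90343e+08 / 1.70061e+07 = 11.193 N/mm

11.2 N/mm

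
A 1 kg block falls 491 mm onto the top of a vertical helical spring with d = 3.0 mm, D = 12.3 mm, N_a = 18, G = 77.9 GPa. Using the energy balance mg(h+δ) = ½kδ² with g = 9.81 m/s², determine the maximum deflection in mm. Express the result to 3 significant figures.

k = Gd⁴/(8D³N_a) = (77.9×10³)(3.0⁴)/(8·12.3³·18) = 23.547 N/mm
W = mg = 1 × 9.81 = 9.81 N
½kδ² − Wδ − Wh = 0 → δ = (W + √(W² + 2kWh))/k
δ = (9.81 + √(96.236 + 226843))/23.547 = (9.81 + 476.38)/23.547 = 20.647 mm

20.6 mm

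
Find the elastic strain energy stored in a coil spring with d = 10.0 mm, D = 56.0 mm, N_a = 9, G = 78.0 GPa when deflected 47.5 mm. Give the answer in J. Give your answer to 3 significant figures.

k = Gd⁴/(8D³N_a) = (78.0×10³)(10.0⁴)/(8·56.0³·9) = 61.688 N/mm
U = ½kδ² = 0.5 × 61.688 × 47.5² = 69591 N·mm = 69.591 J

69.6 J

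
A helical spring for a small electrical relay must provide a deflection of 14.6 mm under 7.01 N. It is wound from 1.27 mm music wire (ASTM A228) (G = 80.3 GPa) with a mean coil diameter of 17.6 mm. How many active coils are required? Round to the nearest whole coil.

10

Required rate k = F/δ = 7.01/14.6 = 0.48014 N/mm
N_a = Gd⁴/(8D³k) = (80.3×10³ × 1.27⁴)/(8 × 17.6³ × 0.48014)
    = 208896 / 20940.8 = 9.976 → 10 coils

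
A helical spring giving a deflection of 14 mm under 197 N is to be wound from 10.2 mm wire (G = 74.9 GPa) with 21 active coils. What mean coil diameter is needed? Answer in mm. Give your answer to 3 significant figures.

70.0 mm

Required rate k = F/δ = 197/14 = 14.071 N/mm
D = (Gd⁴/(8N_a·k))^(1/3) = (74.9×10³·10.2⁴/(8·21·14.071))^(1/3)
  = (342953)^(1/3) = 69.9968 mm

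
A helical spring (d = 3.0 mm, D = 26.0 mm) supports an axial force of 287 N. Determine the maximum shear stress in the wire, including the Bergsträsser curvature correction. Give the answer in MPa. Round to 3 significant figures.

Spring index C = D/d = 26.0/3.0 = 8.6667
K_B = (4C+2)/(4C−3) = 36.667/31.667 = 1.1579
τ₀ = 8FD/(πd³) = 8·287·26.0/(π·3.0³) = 59696/84.823 = 703.77 MPa
τ_max = K·τ₀ = 1.1579 × 703.77 = 814.89 MPa

815 MPa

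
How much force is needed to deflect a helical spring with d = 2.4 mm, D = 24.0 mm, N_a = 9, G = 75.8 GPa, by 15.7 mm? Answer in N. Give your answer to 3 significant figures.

k = Gd⁴/(8D³N_a) = (75.8×10³)(2.4⁴)/(8·24.0³·9) = 2.5267 N/mm
F = k·δ = 2.5267 × 15.7 = 39.669 N

39.7 N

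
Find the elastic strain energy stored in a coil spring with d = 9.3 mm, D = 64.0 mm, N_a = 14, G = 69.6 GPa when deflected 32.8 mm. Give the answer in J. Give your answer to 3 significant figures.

k = Gd⁴/(8D³N_a) = (69.6×10³)(9.3⁴)/(8·64.0³·14) = 17.733 N/mm
U = ½kδ² = 0.5 × 17.733 × 32.8² = 9539 N·mm = 9.539 J

9.54 J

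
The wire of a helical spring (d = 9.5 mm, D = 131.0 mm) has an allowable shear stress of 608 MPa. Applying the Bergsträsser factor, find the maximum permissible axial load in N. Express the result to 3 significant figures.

1430 N

C = D/d = 131.0/9.5 = 13.7895
K_B = (4C+2)/(4C−3) = 57.158/52.158 = 1.0959
τ_max = K·8FD/(πd³) → F_max = τ_allow·πd³/(8DK)
F_max = 608·π·9.5³/(8·131.0·1.0959) = 1.6377e+06/1148.5 = 1426 N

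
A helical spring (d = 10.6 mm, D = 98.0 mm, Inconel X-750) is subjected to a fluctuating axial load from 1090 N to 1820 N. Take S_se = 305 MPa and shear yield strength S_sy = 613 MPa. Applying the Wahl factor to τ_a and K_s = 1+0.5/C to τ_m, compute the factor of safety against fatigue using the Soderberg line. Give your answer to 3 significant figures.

C = D/d = 98.0/10.6 = 9.2453; K_W = (4C−1)/(4C−4)+0.615/C = 1.1575; K_s = 1+0.5/C = 1.0541
F_a = (F_max−F_min)/2 = 365 N; F_m = (F_max+F_min)/2 = 1455 N
τ_a = K_W·8F_aD/(πd³) = 1.1575 × 76.479 = 88.523 MPa
τ_m = K_s·8F_mD/(πd³) = 1.0541 × 304.87 = 321.36 MPa
Soderberg: 1/n_f = τ_a/S_se + τ_m/S_sy = 88.523/305 + 321.36/613 = 0.29024 + 0.52423 = 0.81447
n_f = 1/0.81447 = 1.228

1.23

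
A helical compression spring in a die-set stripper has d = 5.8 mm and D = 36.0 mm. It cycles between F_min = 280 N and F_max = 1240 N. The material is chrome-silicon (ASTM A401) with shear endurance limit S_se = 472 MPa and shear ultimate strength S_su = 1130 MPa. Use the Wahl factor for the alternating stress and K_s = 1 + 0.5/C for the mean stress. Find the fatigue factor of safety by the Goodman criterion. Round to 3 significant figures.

C = D/d = 36.0/5.8 = 6.2069; K_W = (4C−1)/(4C−4)+0.615/C = 1.2431; K_s = 1+0.5/C = 1.0806
F_a = (F_max−F_min)/2 = 480 N; F_m = (F_max+F_min)/2 = 760 N
τ_a = K_W·8F_aD/(πd³) = 1.2431 × 225.53 = 280.36 MPa
τ_m = K_s·8F_mD/(πd³) = 1.0806 × 357.09 = 385.85 MPa
Goodman: 1/n_f = τ_a/S_se + τ_m/S_su = 280.36/472 + 385.85/1130 = 0.59398 + 0.34146 = 0.93544
n_f = 1/0.93544 = 1.069

1.07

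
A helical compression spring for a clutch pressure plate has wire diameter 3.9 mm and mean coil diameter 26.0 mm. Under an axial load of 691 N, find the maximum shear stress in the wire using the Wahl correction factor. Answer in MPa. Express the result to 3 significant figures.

Spring index C = D/d = 26.0/3.9 = 6.6667
K_W = (4C−1)/(4C−4) + 0.615/C = 25.667/22.667 + 0.0922 = 1.2246
τ₀ = 8FD/(πd³) = 8·691·26.0/(π·3.9³) = 143728/186.36 = 771.25 MPa
τ_max = K·τ₀ = 1.2246 × 771.25 = 944.48 MPa

944 MPa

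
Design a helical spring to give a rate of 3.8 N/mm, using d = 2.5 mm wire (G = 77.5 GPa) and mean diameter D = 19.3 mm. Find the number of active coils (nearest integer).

14

N_a = Gd⁴/(8D³k) = (77.5×10³ × 2.5⁴)/(8 × 19.3³ × 3.8)
    = 3.02734e+06 / 218547 = 13.85 → 14 coils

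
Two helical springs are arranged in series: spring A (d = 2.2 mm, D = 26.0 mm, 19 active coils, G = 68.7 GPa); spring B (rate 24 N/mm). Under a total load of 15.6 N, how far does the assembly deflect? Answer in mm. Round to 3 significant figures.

k_A = Gd⁴/(8D³N_a) = (68.7×10³)(2.2⁴)/(8·26.0³·19) = 0.6024 N/mm
Series: 1/k_eq = 1/0.6024 + 1/24 = 1.7017; k_eq = 0.58765 N/mm
δ = F/k_eq = 15.6/0.58765 = 26.546 mm

26.5 mm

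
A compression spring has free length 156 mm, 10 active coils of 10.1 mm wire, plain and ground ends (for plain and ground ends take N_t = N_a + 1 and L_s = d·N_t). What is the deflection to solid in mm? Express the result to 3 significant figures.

44.9 mm

N_t = 11; L_s = 10.1·11 = 111.1 mm
δ_solid = L₀ − L_s = 156 − 111.1 = 44.9 mm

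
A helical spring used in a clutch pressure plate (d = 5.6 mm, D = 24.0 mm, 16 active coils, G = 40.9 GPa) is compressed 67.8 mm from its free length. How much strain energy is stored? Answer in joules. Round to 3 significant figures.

52.2 J

k = Gd⁴/(8D³N_a) = (40.9×10³)(5.6⁴)/(8·24.0³·16) = 22.732 N/mm
U = ½kδ² = 0.5 × 22.732 × 67.8² = 52247 N·mm = 52.247 J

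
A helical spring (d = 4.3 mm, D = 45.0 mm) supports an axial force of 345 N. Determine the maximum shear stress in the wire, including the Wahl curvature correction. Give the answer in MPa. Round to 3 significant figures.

Spring index C = D/d = 45.0/4.3 = 10.4651
K_W = (4C−1)/(4C−4) + 0.615/C = 40.860/37.860 + 0.0588 = 1.1380
τ₀ = 8FD/(πd³) = 8·345·45.0/(π·4.3³) = 124200/249.78 = 497.24 MPa
τ_max = K·τ₀ = 1.1380 × 497.24 = 565.86 MPa

566 MPa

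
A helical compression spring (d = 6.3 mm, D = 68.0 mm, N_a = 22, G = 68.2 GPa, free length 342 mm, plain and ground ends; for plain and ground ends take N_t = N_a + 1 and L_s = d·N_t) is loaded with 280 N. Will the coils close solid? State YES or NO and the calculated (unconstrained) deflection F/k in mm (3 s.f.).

NO, δ = 144 mm

k = Gd⁴/(8D³N_a) = (68.2×10³)(6.3⁴)/(8·68.0³·22) = 1.9414 N/mm
N_t = 23; L_s = 6.3·23 = 144.9 mm; δ_solid = L₀ − L_s = 342 − 144.9 = 197.1 mm
δ = F/k = 280/1.9414 = 144.23 mm
δ < δ_solid → spring does not go solid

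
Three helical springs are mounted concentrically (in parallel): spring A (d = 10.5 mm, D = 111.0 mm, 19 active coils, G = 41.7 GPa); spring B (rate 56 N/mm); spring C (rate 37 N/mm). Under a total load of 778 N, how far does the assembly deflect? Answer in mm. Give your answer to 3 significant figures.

k_A = Gd⁴/(8D³N_a) = (41.7×10³)(10.5⁴)/(8·111.0³·19) = 2.4383 N/mm
Parallel: k_eq = 2.4383 + 56 + 37 = 95.438 N/mm
δ = F/k_eq = 778/95.438 = 8.1519 mm

8.15 mm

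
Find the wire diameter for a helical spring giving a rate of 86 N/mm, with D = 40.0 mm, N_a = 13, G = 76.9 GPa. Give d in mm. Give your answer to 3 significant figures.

9.29 mm

d = (8D³N_a·k / G)^(1/4) = (8·40.0³·13·86 / (76.9×10³))^0.25
  = (7443.6)^0.25 = 9.2885 mm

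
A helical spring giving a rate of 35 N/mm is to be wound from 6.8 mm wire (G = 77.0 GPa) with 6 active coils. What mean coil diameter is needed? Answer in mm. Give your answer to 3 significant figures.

D = (Gd⁴/(8N_a·k))^(1/3) = (77.0×10³·6.8⁴/(8·6·35))^(1/3)
  = (97998)^(1/3) = 46.1040 mm

46.1 mm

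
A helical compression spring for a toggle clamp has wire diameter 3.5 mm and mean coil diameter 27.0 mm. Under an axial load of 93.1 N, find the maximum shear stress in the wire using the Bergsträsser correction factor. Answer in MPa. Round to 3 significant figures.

Spring index C = D/d = 27.0/3.5 = 7.7143
K_B = (4C+2)/(4C−3) = 32.857/27.857 = 1.1795
τ₀ = 8FD/(πd³) = 8·93.1·27.0/(π·3.5³) = 20109.6/134.7 = 149.3 MPa
τ_max = K·τ₀ = 1.1795 × 149.3 = 176.09 MPa

176 MPa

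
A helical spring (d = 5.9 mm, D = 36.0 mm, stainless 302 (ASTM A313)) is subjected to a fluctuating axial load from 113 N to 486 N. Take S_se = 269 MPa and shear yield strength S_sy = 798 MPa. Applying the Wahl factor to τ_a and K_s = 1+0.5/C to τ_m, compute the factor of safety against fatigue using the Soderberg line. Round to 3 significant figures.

C = D/d = 36.0/5.9 = 6.1017; K_W = (4C−1)/(4C−4)+0.615/C = 1.2478; K_s = 1+0.5/C = 1.0819
F_a = (F_max−F_min)/2 = 186.5 N; F_m = (F_max+F_min)/2 = 299.5 N
τ_a = K_W·8F_aD/(πd³) = 1.2478 × 83.246 = 103.87 MPa
τ_m = K_s·8F_mD/(πd³) = 1.0819 × 133.69 = 144.64 MPa
Soderberg: 1/n_f = τ_a/S_se + τ_m/S_sy = 103.87/269 + 144.64/798 = 0.38615 + 0.18125 = 0.56741
n_f = 1/0.56741 = 1.762

1.76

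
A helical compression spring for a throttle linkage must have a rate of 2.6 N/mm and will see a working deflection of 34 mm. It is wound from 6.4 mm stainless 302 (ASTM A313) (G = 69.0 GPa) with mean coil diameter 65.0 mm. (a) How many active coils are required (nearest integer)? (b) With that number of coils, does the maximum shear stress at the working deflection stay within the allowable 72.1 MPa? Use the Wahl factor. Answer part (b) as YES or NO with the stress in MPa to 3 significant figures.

(a) 20 coils; (b) YES, τ_max = 64.6 MPa

N_a = Gd⁴/(8D³k) = (69.0×10³)(6.4⁴)/(8·65.0³·2.6) = 20.27 → N_a = 20
Actual rate k = Gd⁴/(8D³·20) = 2.6346 N/mm
Working load F = kδ = 2.6346·34 = 89.575 N
C = 65.0/6.4 = 10.1562; K_W = (4C−1)/(4C−4)+0.615/C = 1.1425
τ_max = K_W·8FD/(πd³) = 1.1425·56.559 = 64.617 MPa
τ_max ≤ 72.1 MPa → acceptable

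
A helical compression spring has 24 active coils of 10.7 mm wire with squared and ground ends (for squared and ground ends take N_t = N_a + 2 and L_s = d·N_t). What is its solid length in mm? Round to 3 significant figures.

278 mm

squared and ground ends: N_t = N_a + 2 = 24 + 2 = 26
L_s = d·N_t = 10.7 × 26 = 278.2 mm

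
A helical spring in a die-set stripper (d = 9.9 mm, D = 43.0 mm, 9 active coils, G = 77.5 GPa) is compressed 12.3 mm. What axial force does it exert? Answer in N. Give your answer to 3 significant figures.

k = Gd⁴/(8D³N_a) = (77.5×10³)(9.9⁴)/(8·43.0³·9) = 130.05 N/mm
F = k·δ = 130.05 × 12.3 = 1599.6 N

1600 N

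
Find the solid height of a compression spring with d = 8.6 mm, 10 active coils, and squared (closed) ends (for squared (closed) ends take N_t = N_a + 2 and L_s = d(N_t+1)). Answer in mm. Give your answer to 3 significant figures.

squared (closed) ends: N_t = N_a + 2 = 10 + 2 = 12
L_s = d·(N_t+1) = 8.6 × 13 = 111.8 mm

112 mm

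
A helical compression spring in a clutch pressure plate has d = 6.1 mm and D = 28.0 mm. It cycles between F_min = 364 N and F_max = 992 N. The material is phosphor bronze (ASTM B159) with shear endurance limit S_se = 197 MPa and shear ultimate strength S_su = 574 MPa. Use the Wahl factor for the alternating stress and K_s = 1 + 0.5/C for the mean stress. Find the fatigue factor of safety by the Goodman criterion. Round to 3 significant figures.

0.923

C = D/d = 28.0/6.1 = 4.5902; K_W = (4C−1)/(4C−4)+0.615/C = 1.3429; K_s = 1+0.5/C = 1.1089
F_a = (F_max−F_min)/2 = 314 N; F_m = (F_max+F_min)/2 = 678 N
τ_a = K_W·8F_aD/(πd³) = 1.3429 × 98.637 = 132.46 MPa
τ_m = K_s·8F_mD/(πd³) = 1.1089 × 212.98 = 236.18 MPa
Goodman: 1/n_f = τ_a/S_se + τ_m/S_su = 132.46/197 + 236.18/574 = 0.67237 + 0.41146 = 1.0838
n_f = 1/1.0838 = 0.9226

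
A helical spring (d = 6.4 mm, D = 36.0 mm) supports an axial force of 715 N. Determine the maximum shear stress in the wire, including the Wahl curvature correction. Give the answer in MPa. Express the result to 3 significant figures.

Spring index C = D/d = 36.0/6.4 = 5.6250
K_W = (4C−1)/(4C−4) + 0.615/C = 21.500/18.500 + 0.1093 = 1.2715
τ₀ = 8FD/(πd³) = 8·715·36.0/(π·6.4³) = 205920/823.55 = 250.04 MPa
τ_max = K·τ₀ = 1.2715 × 250.04 = 317.92 MPa

318 MPa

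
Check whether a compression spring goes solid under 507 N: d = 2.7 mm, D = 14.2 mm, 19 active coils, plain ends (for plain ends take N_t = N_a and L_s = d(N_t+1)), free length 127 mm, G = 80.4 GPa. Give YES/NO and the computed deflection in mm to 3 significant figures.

NO, δ = 51.6 mm

k = Gd⁴/(8D³N_a) = (80.4×10³)(2.7⁴)/(8·14.2³·19) = 9.8175 N/mm
N_t = 19; L_s = 2.7·20 = 54 mm; δ_solid = L₀ − L_s = 127 − 54 = 73 mm
δ = F/k = 507/9.8175 = 51.642 mm
δ < δ_solid → spring does not go solid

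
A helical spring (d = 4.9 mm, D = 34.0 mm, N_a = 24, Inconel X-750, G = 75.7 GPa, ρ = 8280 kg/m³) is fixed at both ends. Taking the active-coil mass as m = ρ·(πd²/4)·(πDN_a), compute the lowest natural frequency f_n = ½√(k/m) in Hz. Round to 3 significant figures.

k = Gd⁴/(8D³N_a) = (75.7×10³)(4.9⁴)/(8·34.0³·24) = 5.7829 N/mm = 5782.9 N/m
Wire length L = πDN_a = π·34.0·24 = 2563.5 mm
m = ρ·(πd²/4)·L = 8280 × 18.857×10⁻⁶ m² × 2.5635 m = 0.40027 kg
f_n = ½√(k/m) = 0.5·√(5782.9/0.40027) = 0.5·√(14447) = 60.099 Hz

60.1 Hz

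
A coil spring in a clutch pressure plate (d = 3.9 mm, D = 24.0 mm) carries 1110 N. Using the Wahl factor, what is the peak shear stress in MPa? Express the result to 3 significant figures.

1420 MPa

Spring index C = D/d = 24.0/3.9 = 6.1538
K_W = (4C−1)/(4C−4) + 0.615/C = 23.615/20.615 + 0.0999 = 1.2455
τ₀ = 8FD/(πd³) = 8·1110·24.0/(π·3.9³) = 213120/186.36 = 1143.6 MPa
τ_max = K·τ₀ = 1.2455 × 1143.6 = 1424.3 MPa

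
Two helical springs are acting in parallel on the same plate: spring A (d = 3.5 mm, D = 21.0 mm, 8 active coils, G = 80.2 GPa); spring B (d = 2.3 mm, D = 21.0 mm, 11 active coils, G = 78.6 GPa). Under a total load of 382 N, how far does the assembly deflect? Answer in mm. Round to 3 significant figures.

k_A = Gd⁴/(8D³N_a) = (80.2×10³)(3.5⁴)/(8·21.0³·8) = 20.305 N/mm
k_B = Gd⁴/(8D³N_a) = (78.6×10³)(2.3⁴)/(8·21.0³·11) = 2.6989 N/mm
Parallel: k_eq = 20.305 + 2.6989 = 23.004 N/mm
δ = F/k_eq = 382/23.004 = 16.606 mm

16.6 mm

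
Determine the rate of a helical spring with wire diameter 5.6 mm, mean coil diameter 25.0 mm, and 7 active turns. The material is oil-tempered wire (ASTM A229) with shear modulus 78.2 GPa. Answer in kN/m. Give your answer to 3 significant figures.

87.9 kN/m

k = Gd⁴/(8D³N_a) = (78.2×10³ × 5.6⁴) / (8 × 25.0³ × 7)
  = 7.69058e+07 / 875000 = 87.892 N/mm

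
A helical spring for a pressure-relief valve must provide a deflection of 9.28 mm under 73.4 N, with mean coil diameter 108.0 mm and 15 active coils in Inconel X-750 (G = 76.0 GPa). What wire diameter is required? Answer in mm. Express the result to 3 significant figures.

Required rate k = F/δ = 73.4/9.28 = 7.9095 N/mm
d = (8D³N_a·k / G)^(1/4) = (8·108.0³·15·7.9095 / (76.0×10³))^0.25
  = (15732)^0.25 = 11.1995 mm

11.2 mm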